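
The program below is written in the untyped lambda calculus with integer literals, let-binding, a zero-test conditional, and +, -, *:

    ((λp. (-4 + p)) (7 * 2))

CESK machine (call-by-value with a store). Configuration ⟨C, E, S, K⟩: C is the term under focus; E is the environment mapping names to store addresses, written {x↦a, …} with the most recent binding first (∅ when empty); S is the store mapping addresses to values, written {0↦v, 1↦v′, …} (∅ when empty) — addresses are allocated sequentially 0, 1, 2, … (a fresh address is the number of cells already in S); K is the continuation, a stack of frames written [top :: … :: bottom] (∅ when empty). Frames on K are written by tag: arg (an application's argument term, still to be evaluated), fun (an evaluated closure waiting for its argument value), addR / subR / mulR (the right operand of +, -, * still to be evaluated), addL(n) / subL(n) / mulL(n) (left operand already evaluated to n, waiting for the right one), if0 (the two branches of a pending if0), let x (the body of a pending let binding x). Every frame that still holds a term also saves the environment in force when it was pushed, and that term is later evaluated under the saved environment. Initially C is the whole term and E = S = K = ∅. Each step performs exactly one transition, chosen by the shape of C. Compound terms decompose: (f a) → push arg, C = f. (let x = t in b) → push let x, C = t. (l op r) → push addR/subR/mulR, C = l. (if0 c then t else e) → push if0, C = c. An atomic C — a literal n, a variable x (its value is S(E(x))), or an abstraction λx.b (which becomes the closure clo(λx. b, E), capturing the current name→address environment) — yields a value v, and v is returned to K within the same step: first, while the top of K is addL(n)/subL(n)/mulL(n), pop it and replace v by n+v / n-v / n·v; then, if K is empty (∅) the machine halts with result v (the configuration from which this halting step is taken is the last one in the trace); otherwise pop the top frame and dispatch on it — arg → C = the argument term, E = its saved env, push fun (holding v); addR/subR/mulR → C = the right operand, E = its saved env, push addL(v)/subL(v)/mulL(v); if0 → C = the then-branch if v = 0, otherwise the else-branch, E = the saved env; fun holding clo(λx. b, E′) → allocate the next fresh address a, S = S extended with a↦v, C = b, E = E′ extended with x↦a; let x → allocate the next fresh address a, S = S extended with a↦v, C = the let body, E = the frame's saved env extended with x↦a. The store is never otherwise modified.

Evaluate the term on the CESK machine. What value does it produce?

Answer: 10

Derivation:
step 0: ⟨C=((λp. (-4 + p)) (7 * 2)); E=∅; S=∅; K=∅⟩
step 1: ⟨C=(λp. (-4 + p)); E=∅; S=∅; K=[arg]⟩
step 2: ⟨C=(7 * 2); E=∅; S=∅; K=[fun]⟩
step 3: ⟨C=7; E=∅; S=∅; K=[mulR :: fun]⟩
step 4: ⟨C=2; E=∅; S=∅; K=[mulL(7) :: fun]⟩
step 5: ⟨C=(-4 + p); E={p↦0}; S={0↦14}; K=∅⟩
step 6: ⟨C=-4; E={p↦0}; S={0↦14}; K=[addR]⟩
step 7: ⟨C=p; E={p↦0}; S={0↦14}; K=[addL(-4)]⟩
→ final value 10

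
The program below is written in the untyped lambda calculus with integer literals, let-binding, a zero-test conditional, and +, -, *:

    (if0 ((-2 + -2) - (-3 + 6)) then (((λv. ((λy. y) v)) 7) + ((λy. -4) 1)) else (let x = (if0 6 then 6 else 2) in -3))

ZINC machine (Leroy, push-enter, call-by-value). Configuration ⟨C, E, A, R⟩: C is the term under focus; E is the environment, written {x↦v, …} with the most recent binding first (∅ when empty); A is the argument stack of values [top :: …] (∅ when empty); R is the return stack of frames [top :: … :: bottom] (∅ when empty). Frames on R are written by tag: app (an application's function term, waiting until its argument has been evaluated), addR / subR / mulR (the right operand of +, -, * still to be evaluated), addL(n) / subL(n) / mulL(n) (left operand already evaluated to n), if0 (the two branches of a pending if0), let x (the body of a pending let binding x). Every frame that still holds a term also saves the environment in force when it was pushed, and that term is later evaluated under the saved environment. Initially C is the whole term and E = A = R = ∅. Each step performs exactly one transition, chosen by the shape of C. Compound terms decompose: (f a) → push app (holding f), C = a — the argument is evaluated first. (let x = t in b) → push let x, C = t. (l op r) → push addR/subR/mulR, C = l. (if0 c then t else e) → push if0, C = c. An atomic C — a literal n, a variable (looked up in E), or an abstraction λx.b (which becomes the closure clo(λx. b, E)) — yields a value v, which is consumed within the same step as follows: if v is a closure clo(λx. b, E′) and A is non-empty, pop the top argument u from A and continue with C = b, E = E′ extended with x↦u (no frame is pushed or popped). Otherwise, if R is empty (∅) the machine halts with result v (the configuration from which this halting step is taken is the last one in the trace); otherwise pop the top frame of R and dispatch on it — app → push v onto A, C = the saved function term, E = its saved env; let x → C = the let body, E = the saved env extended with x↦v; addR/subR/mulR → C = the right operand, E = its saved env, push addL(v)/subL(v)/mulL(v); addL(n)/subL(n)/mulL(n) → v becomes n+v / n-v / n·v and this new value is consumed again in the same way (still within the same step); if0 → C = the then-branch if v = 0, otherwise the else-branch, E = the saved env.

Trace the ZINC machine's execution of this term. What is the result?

Answer: -3

Execution trace:
[0] ⟨C=(if0 ((-2 + -2) - (-3 + 6)) then (((λv. ((λy. y) v)) 7) + ((λy. -4) 1)) else (let x = (if0 6 then 6 else 2) in -3)); E=∅; A=∅; R=∅⟩
[1] ⟨C=((-2 + -2) - (-3 + 6)); E=∅; A=∅; R=[if0]⟩
[2] ⟨C=(-2 + -2); E=∅; A=∅; R=[subR :: if0]⟩
[3] ⟨C=-2; E=∅; A=∅; R=[addR :: subR :: if0]⟩
[4] ⟨C=-2; E=∅; A=∅; R=[addL(-2) :: subR :: if0]⟩
[5] ⟨C=(-3 + 6); E=∅; A=∅; R=[subL(-4) :: if0]⟩
[6] ⟨C=-3; E=∅; A=∅; R=[addR :: subL(-4) :: if0]⟩
[7] ⟨C=6; E=∅; A=∅; R=[addL(-3) :: subL(-4) :: if0]⟩
[8] ⟨C=(let x = (if0 6 then 6 else 2) in -3); E=∅; A=∅; R=∅⟩
[9] ⟨C=(if0 6 then 6 else 2); E=∅; A=∅; R=[let x]⟩
[10] ⟨C=6; E=∅; A=∅; R=[if0 :: let x]⟩
[11] ⟨C=2; E=∅; A=∅; R=[let x]⟩
[12] ⟨C=-3; E={x↦2}; A=∅; R=∅⟩
→ final value -3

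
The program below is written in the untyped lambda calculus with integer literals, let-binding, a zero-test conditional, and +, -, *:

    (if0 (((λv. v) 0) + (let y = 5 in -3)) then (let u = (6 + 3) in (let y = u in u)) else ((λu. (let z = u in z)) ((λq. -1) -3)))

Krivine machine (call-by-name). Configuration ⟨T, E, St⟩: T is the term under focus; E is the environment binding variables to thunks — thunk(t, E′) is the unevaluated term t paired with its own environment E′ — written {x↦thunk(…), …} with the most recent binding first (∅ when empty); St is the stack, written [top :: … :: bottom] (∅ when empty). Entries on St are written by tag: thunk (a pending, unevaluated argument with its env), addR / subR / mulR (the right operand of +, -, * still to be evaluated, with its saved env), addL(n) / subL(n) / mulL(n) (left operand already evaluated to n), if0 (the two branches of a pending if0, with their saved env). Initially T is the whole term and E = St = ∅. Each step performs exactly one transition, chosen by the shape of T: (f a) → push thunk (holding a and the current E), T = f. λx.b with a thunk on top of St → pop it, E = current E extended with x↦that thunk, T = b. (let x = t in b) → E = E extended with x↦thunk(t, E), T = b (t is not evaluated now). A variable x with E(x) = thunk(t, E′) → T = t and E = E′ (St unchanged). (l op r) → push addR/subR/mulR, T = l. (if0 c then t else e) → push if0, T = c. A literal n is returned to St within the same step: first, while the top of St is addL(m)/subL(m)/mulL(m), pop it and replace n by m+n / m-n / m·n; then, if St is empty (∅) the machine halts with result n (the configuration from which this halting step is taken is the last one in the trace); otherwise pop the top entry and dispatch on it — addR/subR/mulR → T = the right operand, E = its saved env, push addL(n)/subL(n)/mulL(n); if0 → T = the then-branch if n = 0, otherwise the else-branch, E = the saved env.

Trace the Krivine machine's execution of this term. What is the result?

Answer: -1

Machine steps:
[0] [T=(if0 (((λv. v) 0) + (let y = 5 in -3)) then (let u = (6 + 3) in (let y = u in u)) else ((λu. (let z = u in z)) ((λq. -1) -3))) | E=∅ | St=∅]
[1] [T=(((λv. v) 0) + (let y = 5 in -3)) | E=∅ | St=[if0]]
[2] [T=((λv. v) 0) | E=∅ | St=[addR :: if0]]
[3] [T=(λv. v) | E=∅ | St=[thunk :: addR :: if0]]
[4] [T=v | E={v↦thunk(0, ∅)} | St=[addR :: if0]]
[5] [T=0 | E=∅ | St=[addR :: if0]]
[6] [T=(let y = 5 in -3) | E=∅ | St=[addL(0) :: if0]]
[7] [T=-3 | E={y↦thunk(5, ∅)} | St=[addL(0) :: if0]]
[8] [T=((λu. (let z = u in z)) ((λq. -1) -3)) | E=∅ | St=∅]
[9] [T=(λu. (let z = u in z)) | E=∅ | St=[thunk]]
[10] [T=(let z = u in z) | E={u↦thunk(((λq. -1) -3), ∅)} | St=∅]
[11] [T=z | E={z↦thunk(u, {u↦thunk(((λq. -1) -3), ∅)}), u↦thunk(((λq. -1) -3), ∅)} | St=∅]
[12] [T=u | E={u↦thunk(((λq. -1) -3), ∅)} | St=∅]
[13] [T=((λq. -1) -3) | E=∅ | St=∅]
[14] [T=(λq. -1) | E=∅ | St=[thunk]]
[15] [T=-1 | E={q↦thunk(-3, ∅)} | St=∅]
→ final value -1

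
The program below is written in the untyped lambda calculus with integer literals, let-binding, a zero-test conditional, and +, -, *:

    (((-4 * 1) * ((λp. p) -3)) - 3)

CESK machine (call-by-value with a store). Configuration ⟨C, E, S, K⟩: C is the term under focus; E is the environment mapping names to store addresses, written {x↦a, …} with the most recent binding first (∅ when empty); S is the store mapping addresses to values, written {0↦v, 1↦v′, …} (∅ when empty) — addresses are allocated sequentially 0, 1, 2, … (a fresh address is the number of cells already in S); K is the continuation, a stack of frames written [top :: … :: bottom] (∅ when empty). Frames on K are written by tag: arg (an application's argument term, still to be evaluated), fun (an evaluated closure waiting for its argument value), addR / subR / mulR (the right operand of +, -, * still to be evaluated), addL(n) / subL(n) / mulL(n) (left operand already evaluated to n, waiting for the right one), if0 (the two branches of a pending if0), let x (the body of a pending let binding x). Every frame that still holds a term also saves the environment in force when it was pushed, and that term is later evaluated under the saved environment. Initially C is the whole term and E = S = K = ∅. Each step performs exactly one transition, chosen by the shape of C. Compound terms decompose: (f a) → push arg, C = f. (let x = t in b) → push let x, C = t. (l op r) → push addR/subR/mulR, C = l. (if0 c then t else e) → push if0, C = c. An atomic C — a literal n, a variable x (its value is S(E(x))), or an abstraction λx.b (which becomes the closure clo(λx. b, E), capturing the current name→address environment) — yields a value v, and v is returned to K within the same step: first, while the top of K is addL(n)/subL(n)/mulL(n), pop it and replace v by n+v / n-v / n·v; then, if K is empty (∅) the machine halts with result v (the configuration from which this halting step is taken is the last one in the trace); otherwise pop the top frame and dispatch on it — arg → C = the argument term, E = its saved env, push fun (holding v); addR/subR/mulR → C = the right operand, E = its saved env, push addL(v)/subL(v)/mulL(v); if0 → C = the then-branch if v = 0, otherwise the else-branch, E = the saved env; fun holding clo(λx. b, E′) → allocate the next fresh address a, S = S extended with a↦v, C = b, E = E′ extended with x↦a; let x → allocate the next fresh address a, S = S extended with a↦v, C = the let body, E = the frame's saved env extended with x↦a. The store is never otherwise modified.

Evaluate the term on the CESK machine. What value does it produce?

Answer: 9

Machine steps:
step 0: <C=(((-4 * 1) * ((λp. p) -3)) - 3), E=∅, S=∅, K=∅>
step 1: <C=((-4 * 1) * ((λp. p) -3)), E=∅, S=∅, K=[subR]>
step 2: <C=(-4 * 1), E=∅, S=∅, K=[mulR :: subR]>
step 3: <C=-4, E=∅, S=∅, K=[mulR :: mulR :: subR]>
step 4: <C=1, E=∅, S=∅, K=[mulL(-4) :: mulR :: subR]>
step 5: <C=((λp. p) -3), E=∅, S=∅, K=[mulL(-4) :: subR]>
step 6: <C=(λp. p), E=∅, S=∅, K=[arg :: mulL(-4) :: subR]>
step 7: <C=-3, E=∅, S=∅, K=[fun :: mulL(-4) :: subR]>
step 8: <C=p, E={p↦0}, S={0↦-3}, K=[mulL(-4) :: subR]>
step 9: <C=3, E=∅, S={0↦-3}, K=[subL(12)]>
→ final value 9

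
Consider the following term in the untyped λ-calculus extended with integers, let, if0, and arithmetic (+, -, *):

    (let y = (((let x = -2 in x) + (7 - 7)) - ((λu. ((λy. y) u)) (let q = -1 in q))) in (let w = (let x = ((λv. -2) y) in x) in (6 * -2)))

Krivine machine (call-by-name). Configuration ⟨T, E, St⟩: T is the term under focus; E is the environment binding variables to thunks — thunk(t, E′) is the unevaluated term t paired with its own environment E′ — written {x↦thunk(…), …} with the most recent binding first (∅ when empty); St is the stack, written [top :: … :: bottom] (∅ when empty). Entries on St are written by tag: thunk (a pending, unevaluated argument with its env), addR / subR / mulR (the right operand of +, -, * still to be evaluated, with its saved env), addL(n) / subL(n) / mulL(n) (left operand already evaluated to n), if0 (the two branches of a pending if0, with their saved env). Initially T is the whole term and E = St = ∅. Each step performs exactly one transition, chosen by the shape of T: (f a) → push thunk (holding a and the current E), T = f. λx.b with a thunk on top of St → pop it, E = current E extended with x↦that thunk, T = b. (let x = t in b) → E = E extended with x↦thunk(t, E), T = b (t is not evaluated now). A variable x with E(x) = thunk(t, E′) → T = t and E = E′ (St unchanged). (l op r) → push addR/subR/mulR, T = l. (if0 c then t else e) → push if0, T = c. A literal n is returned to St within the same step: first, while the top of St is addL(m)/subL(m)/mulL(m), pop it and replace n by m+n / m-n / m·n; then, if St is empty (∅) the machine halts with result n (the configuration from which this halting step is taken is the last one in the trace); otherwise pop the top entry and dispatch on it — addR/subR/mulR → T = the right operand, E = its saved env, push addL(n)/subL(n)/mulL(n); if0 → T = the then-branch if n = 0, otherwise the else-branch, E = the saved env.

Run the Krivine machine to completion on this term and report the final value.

Answer: -12

Execution trace:
[0] <T=(let y = (((let x = -2 in x) + (7 - 7)) - ((λu. ((λy. y) u)) (let q = -1 in q))) in (let w = (let x = ((λv. -2) y) in x) in (6 * -2))), E=∅, St=∅>
[1] <T=(let w = (let x = ((λv. -2) y) in x) in (6 * -2)), E={y↦thunk((((let x = -2 in x) + (7 - 7)) - ((λu. ((λy. y) u)) (let q = -1 in q))), ∅)}, St=∅>
[2] <T=(6 * -2), E={w↦thunk((let x = ((λv. -2) y) in x), {y↦thunk((((let x = -2 in x) + (7 - 7)) - ((λu. ((λy. y) u)) (let q = -1 in q))), ∅)}), y↦thunk((((let x = -2 in x) + (7 - 7)) - ((λu. ((λy. y) u)) (let q = -1 in q))), ∅)}, St=∅>
[3] <T=6, E={w↦thunk((let x = ((λv. -2) y) in x), {y↦thunk((((let x = -2 in x) + (7 - 7)) - ((λu. ((λy. y) u)) (let q = -1 in q))), ∅)}), y↦thunk((((let x = -2 in x) + (7 - 7)) - ((λu. ((λy. y) u)) (let q = -1 in q))), ∅)}, St=[mulR]>
[4] <T=-2, E={w↦thunk((let x = ((λv. -2) y) in x), {y↦thunk((((let x = -2 in x) + (7 - 7)) - ((λu. ((λy. y) u)) (let q = -1 in q))), ∅)}), y↦thunk((((let x = -2 in x) + (7 - 7)) - ((λu. ((λy. y) u)) (let q = -1 in q))), ∅)}, St=[mulL(6)]>
→ final value -12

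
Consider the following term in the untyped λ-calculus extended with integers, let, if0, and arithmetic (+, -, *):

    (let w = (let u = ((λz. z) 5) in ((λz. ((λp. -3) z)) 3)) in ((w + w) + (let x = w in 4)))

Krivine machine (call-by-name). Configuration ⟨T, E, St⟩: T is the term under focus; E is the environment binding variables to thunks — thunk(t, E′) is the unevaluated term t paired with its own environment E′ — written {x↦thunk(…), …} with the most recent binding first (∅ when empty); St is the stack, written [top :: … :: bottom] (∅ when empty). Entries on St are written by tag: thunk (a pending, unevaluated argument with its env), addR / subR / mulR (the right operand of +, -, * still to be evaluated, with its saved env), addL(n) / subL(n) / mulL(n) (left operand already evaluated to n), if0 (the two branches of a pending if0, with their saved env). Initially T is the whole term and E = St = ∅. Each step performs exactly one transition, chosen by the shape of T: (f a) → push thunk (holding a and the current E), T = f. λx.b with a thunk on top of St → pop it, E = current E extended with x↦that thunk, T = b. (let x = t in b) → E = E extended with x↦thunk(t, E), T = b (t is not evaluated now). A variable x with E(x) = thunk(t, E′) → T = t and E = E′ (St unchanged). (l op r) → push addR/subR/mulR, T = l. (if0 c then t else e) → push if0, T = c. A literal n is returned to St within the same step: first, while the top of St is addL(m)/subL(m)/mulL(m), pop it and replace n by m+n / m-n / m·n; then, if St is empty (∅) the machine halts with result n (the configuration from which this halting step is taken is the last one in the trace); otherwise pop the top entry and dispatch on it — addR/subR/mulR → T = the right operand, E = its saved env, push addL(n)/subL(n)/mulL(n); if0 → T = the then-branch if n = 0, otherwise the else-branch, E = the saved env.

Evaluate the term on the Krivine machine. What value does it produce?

0. ⟨T=(let w = (let u = ((λz. z) 5) in ((λz. ((λp. -3) z)) 3)) in ((w + w) + (let x = w in 4))); E=∅; St=∅⟩
1. ⟨T=((w + w) + (let x = w in 4)); E={w↦thunk((let u = ((λz. z) 5) in ((λz. ((λp. -3) z)) 3)), ∅)}; St=∅⟩
2. ⟨T=(w + w); E={w↦thunk((let u = ((λz. z) 5) in ((λz. ((λp. -3) z)) 3)), ∅)}; St=[addR]⟩
3. ⟨T=w; E={w↦thunk((let u = ((λz. z) 5) in ((λz. ((λp. -3) z)) 3)), ∅)}; St=[addR :: addR]⟩
4. ⟨T=(let u = ((λz. z) 5) in ((λz. ((λp. -3) z)) 3)); E=∅; St=[addR :: addR]⟩
5. ⟨T=((λz. ((λp. -3) z)) 3); E={u↦thunk(((λz. z) 5), ∅)}; St=[addR :: addR]⟩
6. ⟨T=(λz. ((λp. -3) z)); E={u↦thunk(((λz. z) 5), ∅)}; St=[thunk :: addR :: addR]⟩
7. ⟨T=((λp. -3) z); E={z↦thunk(3, {u↦thunk(((λz. z) 5), ∅)}), u↦thunk(((λz. z) 5), ∅)}; St=[addR :: addR]⟩
8. ⟨T=(λp. -3); E={z↦thunk(3, {u↦thunk(((λz. z) 5), ∅)}), u↦thunk(((λz. z) 5), ∅)}; St=[thunk :: addR :: addR]⟩
9. ⟨T=-3; E={p↦thunk(z, {z↦thunk(3, {u↦thunk(((λz. z) 5), ∅)}), u↦thunk(((λz. z) 5), ∅)}), z↦thunk(3, {u↦thunk(((λz. z) 5), ∅)}), u↦thunk(((λz. z) 5), ∅)}; St=[addR :: addR]⟩
10. ⟨T=w; E={w↦thunk((let u = ((λz. z) 5) in ((λz. ((λp. -3) z)) 3)), ∅)}; St=[addL(-3) :: addR]⟩
11. ⟨T=(let u = ((λz. z) 5) in ((λz. ((λp. -3) z)) 3)); E=∅; St=[addL(-3) :: addR]⟩
12. ⟨T=((λz. ((λp. -3) z)) 3); E={u↦thunk(((λz. z) 5), ∅)}; St=[addL(-3) :: addR]⟩
13. ⟨T=(λz. ((λp. -3) z)); E={u↦thunk(((λz. z) 5), ∅)}; St=[thunk :: addL(-3) :: addR]⟩
14. ⟨T=((λp. -3) z); E={z↦thunk(3, {u↦thunk(((λz. z) 5), ∅)}), u↦thunk(((λz. z) 5), ∅)}; St=[addL(-3) :: addR]⟩
15. ⟨T=(λp. -3); E={z↦thunk(3, {u↦thunk(((λz. z) 5), ∅)}), u↦thunk(((λz. z) 5), ∅)}; St=[thunk :: addL(-3) :: addR]⟩
16. ⟨T=-3; E={p↦thunk(z, {z↦thunk(3, {u↦thunk(((λz. z) 5), ∅)}), u↦thunk(((λz. z) 5), ∅)}), z↦thunk(3, {u↦thunk(((λz. z) 5), ∅)}), u↦thunk(((λz. z) 5), ∅)}; St=[addL(-3) :: addR]⟩
17. ⟨T=(let x = w in 4); E={w↦thunk((let u = ((λz. z) 5) in ((λz. ((λp. -3) z)) 3)), ∅)}; St=[addL(-6)]⟩
18. ⟨T=4; E={x↦thunk(w, {w↦thunk((let u = ((λz. z) 5) in ((λz. ((λp. -3) z)) 3)), ∅)}), w↦thunk((let u = ((λz. z) 5) in ((λz. ((λp. -3) z)) 3)), ∅)}; St=[addL(-6)]⟩
→ final value -2

Answer: -2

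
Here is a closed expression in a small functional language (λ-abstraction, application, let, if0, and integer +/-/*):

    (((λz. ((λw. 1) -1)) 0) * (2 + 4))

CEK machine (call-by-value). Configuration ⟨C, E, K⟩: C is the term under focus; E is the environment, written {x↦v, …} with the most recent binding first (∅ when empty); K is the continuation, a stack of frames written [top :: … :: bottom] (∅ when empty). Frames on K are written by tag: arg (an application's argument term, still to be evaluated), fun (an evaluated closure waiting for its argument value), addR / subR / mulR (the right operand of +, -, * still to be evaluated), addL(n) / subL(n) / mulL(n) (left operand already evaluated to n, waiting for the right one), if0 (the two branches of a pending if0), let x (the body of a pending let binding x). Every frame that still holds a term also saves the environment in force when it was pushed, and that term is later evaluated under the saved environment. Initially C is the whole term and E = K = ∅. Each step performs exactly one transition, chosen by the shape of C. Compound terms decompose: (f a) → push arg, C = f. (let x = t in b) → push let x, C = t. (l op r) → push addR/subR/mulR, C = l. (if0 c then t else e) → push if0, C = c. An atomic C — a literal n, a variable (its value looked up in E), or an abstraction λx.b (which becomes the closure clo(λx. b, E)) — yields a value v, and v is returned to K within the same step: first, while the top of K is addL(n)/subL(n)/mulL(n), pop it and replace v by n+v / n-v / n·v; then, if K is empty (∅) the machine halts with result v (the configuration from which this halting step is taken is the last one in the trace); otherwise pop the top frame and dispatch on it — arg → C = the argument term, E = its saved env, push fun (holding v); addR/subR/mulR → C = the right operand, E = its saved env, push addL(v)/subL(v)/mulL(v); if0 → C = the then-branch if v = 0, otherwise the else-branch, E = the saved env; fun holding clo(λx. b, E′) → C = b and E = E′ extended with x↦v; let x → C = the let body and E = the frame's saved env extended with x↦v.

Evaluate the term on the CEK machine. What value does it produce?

[0] <C=(((λz. ((λw. 1) -1)) 0) * (2 + 4)), E=∅, K=∅>
[1] <C=((λz. ((λw. 1) -1)) 0), E=∅, K=[mulR]>
[2] <C=(λz. ((λw. 1) -1)), E=∅, K=[arg :: mulR]>
[3] <C=0, E=∅, K=[fun :: mulR]>
[4] <C=((λw. 1) -1), E={z↦0}, K=[mulR]>
[5] <C=(λw. 1), E={z↦0}, K=[arg :: mulR]>
[6] <C=-1, E={z↦0}, K=[fun :: mulR]>
[7] <C=1, E={w↦-1, z↦0}, K=[mulR]>
[8] <C=(2 + 4), E=∅, K=[mulL(1)]>
[9] <C=2, E=∅, K=[addR :: mulL(1)]>
[10] <C=4, E=∅, K=[addL(2) :: mulL(1)]>
→ final value 6

Answer: 6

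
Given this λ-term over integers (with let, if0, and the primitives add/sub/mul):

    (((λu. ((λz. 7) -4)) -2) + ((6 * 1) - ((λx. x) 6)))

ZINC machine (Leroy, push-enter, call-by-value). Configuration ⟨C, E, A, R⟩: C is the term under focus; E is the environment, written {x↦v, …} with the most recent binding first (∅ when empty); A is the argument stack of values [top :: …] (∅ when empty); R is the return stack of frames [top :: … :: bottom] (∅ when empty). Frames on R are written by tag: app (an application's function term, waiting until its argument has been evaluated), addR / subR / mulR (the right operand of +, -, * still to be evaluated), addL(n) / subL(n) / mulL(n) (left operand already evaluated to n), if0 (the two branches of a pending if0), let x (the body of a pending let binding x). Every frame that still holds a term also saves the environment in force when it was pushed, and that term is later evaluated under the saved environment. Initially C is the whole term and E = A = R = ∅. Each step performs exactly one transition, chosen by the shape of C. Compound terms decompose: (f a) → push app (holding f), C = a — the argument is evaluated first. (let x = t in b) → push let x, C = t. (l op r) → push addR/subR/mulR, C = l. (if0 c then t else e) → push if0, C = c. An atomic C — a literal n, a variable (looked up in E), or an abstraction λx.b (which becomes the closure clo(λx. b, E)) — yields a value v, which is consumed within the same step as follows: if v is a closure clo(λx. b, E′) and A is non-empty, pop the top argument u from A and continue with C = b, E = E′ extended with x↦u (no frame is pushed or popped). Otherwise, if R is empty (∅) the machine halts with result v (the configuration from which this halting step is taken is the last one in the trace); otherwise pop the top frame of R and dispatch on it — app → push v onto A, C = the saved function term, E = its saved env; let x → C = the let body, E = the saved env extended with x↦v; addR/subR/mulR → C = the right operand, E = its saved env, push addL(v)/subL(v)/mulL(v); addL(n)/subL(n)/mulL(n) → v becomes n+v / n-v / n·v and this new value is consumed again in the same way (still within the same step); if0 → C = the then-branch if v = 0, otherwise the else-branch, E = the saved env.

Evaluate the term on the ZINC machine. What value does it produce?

Answer: 7

Machine steps:
t=0: <C=(((λu. ((λz. 7) -4)) -2) + ((6 * 1) - ((λx. x) 6))), E=∅, A=∅, R=∅>
t=1: <C=((λu. ((λz. 7) -4)) -2), E=∅, A=∅, R=[addR]>
t=2: <C=-2, E=∅, A=∅, R=[app :: addR]>
t=3: <C=(λu. ((λz. 7) -4)), E=∅, A=[-2], R=[addR]>
t=4: <C=((λz. 7) -4), E={u↦-2}, A=∅, R=[addR]>
t=5: <C=-4, E={u↦-2}, A=∅, R=[app :: addR]>
t=6: <C=(λz. 7), E={u↦-2}, A=[-4], R=[addR]>
t=7: <C=7, E={z↦-4, u↦-2}, A=∅, R=[addR]>
t=8: <C=((6 * 1) - ((λx. x) 6)), E=∅, A=∅, R=[addL(7)]>
t=9: <C=(6 * 1), E=∅, A=∅, R=[subR :: addL(7)]>
t=10: <C=6, E=∅, A=∅, R=[mulR :: subR :: addL(7)]>
t=11: <C=1, E=∅, A=∅, R=[mulL(6) :: subR :: addL(7)]>
t=12: <C=((λx. x) 6), E=∅, A=∅, R=[subL(6) :: addL(7)]>
t=13: <C=6, E=∅, A=∅, R=[app :: subL(6) :: addL(7)]>
t=14: <C=(λx. x), E=∅, A=[6], R=[subL(6) :: addL(7)]>
t=15: <C=x, E={x↦6}, A=∅, R=[subL(6) :: addL(7)]>
→ final value 7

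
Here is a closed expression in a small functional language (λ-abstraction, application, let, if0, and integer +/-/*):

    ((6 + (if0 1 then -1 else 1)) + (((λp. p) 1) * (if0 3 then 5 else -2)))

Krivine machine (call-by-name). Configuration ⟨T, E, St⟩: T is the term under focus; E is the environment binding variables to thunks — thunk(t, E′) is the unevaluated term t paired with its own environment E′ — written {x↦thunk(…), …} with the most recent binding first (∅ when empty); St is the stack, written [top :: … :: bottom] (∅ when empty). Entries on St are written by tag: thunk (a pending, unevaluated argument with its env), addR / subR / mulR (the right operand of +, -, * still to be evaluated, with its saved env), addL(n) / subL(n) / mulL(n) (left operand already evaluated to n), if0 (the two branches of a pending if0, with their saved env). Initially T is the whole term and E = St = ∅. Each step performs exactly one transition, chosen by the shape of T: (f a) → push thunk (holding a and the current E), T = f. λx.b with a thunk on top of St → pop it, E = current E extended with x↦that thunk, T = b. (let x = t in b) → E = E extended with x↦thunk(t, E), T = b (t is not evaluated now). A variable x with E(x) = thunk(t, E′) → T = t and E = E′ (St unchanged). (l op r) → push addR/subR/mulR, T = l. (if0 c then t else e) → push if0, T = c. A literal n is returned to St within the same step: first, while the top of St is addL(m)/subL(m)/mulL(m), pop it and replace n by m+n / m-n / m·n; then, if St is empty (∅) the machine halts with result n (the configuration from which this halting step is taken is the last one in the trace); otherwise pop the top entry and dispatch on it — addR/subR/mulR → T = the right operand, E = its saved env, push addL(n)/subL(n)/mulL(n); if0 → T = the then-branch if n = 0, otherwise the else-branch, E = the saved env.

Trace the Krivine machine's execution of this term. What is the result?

Answer: 5

Derivation:
step 0: ⟨T=((6 + (if0 1 then -1 else 1)) + (((λp. p) 1) * (if0 3 then 5 else -2))); E=∅; St=∅⟩
step 1: ⟨T=(6 + (if0 1 then -1 else 1)); E=∅; St=[addR]⟩
step 2: ⟨T=6; E=∅; St=[addR :: addR]⟩
step 3: ⟨T=(if0 1 then -1 else 1); E=∅; St=[addL(6) :: addR]⟩
step 4: ⟨T=1; E=∅; St=[if0 :: addL(6) :: addR]⟩
step 5: ⟨T=1; E=∅; St=[addL(6) :: addR]⟩
step 6: ⟨T=(((λp. p) 1) * (if0 3 then 5 else -2)); E=∅; St=[addL(7)]⟩
step 7: ⟨T=((λp. p) 1); E=∅; St=[mulR :: addL(7)]⟩
step 8: ⟨T=(λp. p); E=∅; St=[thunk :: mulR :: addL(7)]⟩
step 9: ⟨T=p; E={p↦thunk(1, ∅)}; St=[mulR :: addL(7)]⟩
step 10: ⟨T=1; E=∅; St=[mulR :: addL(7)]⟩
step 11: ⟨T=(if0 3 then 5 else -2); E=∅; St=[mulL(1) :: addL(7)]⟩
step 12: ⟨T=3; E=∅; St=[if0 :: mulL(1) :: addL(7)]⟩
step 13: ⟨T=-2; E=∅; St=[mulL(1) :: addL(7)]⟩
→ final value 5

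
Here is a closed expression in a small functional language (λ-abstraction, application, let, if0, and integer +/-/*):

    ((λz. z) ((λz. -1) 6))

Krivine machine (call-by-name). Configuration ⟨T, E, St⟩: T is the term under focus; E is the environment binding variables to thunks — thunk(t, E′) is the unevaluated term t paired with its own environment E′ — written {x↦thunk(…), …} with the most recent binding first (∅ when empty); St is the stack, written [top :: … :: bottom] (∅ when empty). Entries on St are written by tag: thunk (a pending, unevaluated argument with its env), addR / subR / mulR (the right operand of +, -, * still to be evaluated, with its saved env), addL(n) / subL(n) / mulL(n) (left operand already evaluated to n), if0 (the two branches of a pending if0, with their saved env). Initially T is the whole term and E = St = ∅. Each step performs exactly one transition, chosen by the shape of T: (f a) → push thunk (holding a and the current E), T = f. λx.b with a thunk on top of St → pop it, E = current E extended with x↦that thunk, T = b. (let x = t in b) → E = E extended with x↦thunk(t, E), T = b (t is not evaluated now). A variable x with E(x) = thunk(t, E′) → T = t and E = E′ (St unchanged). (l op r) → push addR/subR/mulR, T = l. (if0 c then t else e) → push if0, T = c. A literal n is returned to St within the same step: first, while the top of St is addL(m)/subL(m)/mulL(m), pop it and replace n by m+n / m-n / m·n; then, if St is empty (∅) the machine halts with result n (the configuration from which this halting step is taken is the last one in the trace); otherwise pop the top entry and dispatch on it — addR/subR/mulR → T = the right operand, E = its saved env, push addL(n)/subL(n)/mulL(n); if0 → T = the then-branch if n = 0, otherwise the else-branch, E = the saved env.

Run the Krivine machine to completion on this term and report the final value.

t=0: ⟨T=((λz. z) ((λz. -1) 6)); E=∅; St=∅⟩
t=1: ⟨T=(λz. z); E=∅; St=[thunk]⟩
t=2: ⟨T=z; E={z↦thunk(((λz. -1) 6), ∅)}; St=∅⟩
t=3: ⟨T=((λz. -1) 6); E=∅; St=∅⟩
t=4: ⟨T=(λz. -1); E=∅; St=[thunk]⟩
t=5: ⟨T=-1; E={z↦thunk(6, ∅)}; St=∅⟩
→ final value -1

Answer: -1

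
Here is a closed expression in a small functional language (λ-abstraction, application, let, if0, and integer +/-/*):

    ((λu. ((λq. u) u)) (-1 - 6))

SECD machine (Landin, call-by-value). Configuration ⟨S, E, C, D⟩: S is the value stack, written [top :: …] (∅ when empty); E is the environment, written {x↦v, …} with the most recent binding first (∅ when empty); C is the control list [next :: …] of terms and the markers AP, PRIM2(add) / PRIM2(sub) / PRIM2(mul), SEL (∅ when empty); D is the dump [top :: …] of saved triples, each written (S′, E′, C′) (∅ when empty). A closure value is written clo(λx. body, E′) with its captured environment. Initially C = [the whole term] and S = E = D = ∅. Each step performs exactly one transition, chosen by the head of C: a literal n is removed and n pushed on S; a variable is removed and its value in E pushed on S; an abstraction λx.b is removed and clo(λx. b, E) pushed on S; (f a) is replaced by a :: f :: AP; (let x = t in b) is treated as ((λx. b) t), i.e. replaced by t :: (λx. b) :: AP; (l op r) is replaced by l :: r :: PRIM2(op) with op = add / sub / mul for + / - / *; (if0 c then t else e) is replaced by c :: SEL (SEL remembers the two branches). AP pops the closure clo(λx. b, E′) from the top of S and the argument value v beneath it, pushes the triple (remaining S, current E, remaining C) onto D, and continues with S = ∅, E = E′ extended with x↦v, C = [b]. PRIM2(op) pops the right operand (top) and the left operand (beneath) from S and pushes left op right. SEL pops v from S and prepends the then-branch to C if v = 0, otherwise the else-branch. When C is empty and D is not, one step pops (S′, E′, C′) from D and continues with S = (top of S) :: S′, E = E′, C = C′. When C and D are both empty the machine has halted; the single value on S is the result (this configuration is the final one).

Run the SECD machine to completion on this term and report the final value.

0. [S=∅ | E=∅ | C=[((λu. ((λq. u) u)) (-1 - 6))] | D=∅]
1. [S=∅ | E=∅ | C=[(-1 - 6) :: (λu. ((λq. u) u)) :: AP] | D=∅]
2. [S=∅ | E=∅ | C=[-1 :: 6 :: PRIM2(sub) :: (λu. ((λq. u) u)) :: AP] | D=∅]
3. [S=[-1] | E=∅ | C=[6 :: PRIM2(sub) :: (λu. ((λq. u) u)) :: AP] | D=∅]
4. [S=[6 :: -1] | E=∅ | C=[PRIM2(sub) :: (λu. ((λq. u) u)) :: AP] | D=∅]
5. [S=[-7] | E=∅ | C=[(λu. ((λq. u) u)) :: AP] | D=∅]
6. [S=[clo(λu. ((λq. u) u), ∅) :: -7] | E=∅ | C=[AP] | D=∅]
7. [S=∅ | E={u↦-7} | C=[((λq. u) u)] | D=[(∅, ∅, ∅)]]
8. [S=∅ | E={u↦-7} | C=[u :: (λq. u) :: AP] | D=[(∅, ∅, ∅)]]
9. [S=[-7] | E={u↦-7} | C=[(λq. u) :: AP] | D=[(∅, ∅, ∅)]]
10. [S=[clo(λq. u, {u↦-7}) :: -7] | E={u↦-7} | C=[AP] | D=[(∅, ∅, ∅)]]
11. [S=∅ | E={q↦-7, u↦-7} | C=[u] | D=[(∅, {u↦-7}, ∅) :: (∅, ∅, ∅)]]
12. [S=[-7] | E={q↦-7, u↦-7} | C=∅ | D=[(∅, {u↦-7}, ∅) :: (∅, ∅, ∅)]]
13. [S=[-7] | E={u↦-7} | C=∅ | D=[(∅, ∅, ∅)]]
14. [S=[-7] | E=∅ | C=∅ | D=∅]
→ final value -7

Answer: -7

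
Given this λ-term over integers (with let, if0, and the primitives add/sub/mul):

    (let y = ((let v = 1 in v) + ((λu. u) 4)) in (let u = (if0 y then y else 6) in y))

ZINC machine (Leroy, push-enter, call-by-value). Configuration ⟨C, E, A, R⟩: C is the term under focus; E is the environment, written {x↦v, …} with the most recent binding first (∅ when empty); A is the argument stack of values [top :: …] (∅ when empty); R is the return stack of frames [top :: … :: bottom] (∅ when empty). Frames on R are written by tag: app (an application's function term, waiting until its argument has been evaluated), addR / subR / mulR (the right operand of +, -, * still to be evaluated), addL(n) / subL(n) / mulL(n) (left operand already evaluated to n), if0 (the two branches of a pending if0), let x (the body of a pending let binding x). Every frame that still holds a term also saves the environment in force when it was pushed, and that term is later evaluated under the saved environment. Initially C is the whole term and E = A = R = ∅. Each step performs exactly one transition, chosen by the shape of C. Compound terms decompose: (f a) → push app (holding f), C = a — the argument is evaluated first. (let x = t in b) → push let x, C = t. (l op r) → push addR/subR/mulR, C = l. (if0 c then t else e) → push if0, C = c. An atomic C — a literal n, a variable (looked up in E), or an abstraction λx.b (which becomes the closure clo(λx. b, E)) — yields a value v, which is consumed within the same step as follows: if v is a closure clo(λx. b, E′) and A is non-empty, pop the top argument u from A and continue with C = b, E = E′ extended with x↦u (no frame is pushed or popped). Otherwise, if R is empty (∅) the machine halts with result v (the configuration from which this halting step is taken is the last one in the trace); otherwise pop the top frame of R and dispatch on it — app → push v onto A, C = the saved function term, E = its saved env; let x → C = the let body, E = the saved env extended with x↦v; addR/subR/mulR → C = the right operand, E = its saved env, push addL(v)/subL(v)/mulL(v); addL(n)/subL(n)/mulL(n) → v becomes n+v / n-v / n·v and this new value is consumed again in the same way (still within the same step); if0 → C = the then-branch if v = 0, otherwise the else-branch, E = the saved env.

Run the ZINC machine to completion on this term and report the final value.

[0] <C=(let y = ((let v = 1 in v) + ((λu. u) 4)) in (let u = (if0 y then y else 6) in y)), E=∅, A=∅, R=∅>
[1] <C=((let v = 1 in v) + ((λu. u) 4)), E=∅, A=∅, R=[let y]>
[2] <C=(let v = 1 in v), E=∅, A=∅, R=[addR :: let y]>
[3] <C=1, E=∅, A=∅, R=[let v :: addR :: let y]>
[4] <C=v, E={v↦1}, A=∅, R=[addR :: let y]>
[5] <C=((λu. u) 4), E=∅, A=∅, R=[addL(1) :: let y]>
[6] <C=4, E=∅, A=∅, R=[app :: addL(1) :: let y]>
[7] <C=(λu. u), E=∅, A=[4], R=[addL(1) :: let y]>
[8] <C=u, E={u↦4}, A=∅, R=[addL(1) :: let y]>
[9] <C=(let u = (if0 y then y else 6) in y), E={y↦5}, A=∅, R=∅>
[10] <C=(if0 y then y else 6), E={y↦5}, A=∅, R=[let u]>
[11] <C=y, E={y↦5}, A=∅, R=[if0 :: let u]>
[12] <C=6, E={y↦5}, A=∅, R=[let u]>
[13] <C=y, E={u↦6, y↦5}, A=∅, R=∅>
→ final value 5

Answer: 5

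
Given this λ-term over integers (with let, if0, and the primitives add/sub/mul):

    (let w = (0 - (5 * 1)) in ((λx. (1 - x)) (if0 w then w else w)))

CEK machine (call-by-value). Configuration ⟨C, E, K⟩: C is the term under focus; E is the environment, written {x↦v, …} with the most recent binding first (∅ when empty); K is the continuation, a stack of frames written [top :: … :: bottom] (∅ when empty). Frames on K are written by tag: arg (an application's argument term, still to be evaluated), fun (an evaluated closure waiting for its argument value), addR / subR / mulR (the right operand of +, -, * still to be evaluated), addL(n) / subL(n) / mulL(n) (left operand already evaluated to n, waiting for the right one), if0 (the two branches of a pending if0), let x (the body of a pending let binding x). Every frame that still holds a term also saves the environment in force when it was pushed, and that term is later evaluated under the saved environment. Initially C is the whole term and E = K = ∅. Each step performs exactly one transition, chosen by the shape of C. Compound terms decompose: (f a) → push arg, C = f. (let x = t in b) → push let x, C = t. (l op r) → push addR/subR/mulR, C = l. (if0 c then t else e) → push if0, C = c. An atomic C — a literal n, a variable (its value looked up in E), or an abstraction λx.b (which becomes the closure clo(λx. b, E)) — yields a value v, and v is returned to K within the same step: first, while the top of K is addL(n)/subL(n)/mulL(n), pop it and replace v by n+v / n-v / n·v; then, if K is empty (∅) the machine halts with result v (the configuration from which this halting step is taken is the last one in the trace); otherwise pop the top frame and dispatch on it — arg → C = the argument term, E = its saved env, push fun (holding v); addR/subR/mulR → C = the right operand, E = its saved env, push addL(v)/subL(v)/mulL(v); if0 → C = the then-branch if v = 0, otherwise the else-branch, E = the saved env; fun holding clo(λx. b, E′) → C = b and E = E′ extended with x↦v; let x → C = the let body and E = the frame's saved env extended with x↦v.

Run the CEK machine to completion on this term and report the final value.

Answer: 6

Execution trace:
t=0: [C=(let w = (0 - (5 * 1)) in ((λx. (1 - x)) (if0 w then w else w))) | E=∅ | K=∅]
t=1: [C=(0 - (5 * 1)) | E=∅ | K=[let w]]
t=2: [C=0 | E=∅ | K=[subR :: let w]]
t=3: [C=(5 * 1) | E=∅ | K=[subL(0) :: let w]]
t=4: [C=5 | E=∅ | K=[mulR :: subL(0) :: let w]]
t=5: [C=1 | E=∅ | K=[mulL(5) :: subL(0) :: let w]]
t=6: [C=((λx. (1 - x)) (if0 w then w else w)) | E={w↦-5} | K=∅]
t=7: [C=(λx. (1 - x)) | E={w↦-5} | K=[arg]]
t=8: [C=(if0 w then w else w) | E={w↦-5} | K=[fun]]
t=9: [C=w | E={w↦-5} | K=[if0 :: fun]]
t=10: [C=w | E={w↦-5} | K=[fun]]
t=11: [C=(1 - x) | E={x↦-5, w↦-5} | K=∅]
t=12: [C=1 | E={x↦-5, w↦-5} | K=[subR]]
t=13: [C=x | E={x↦-5, w↦-5} | K=[subL(1)]]
→ final value 6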